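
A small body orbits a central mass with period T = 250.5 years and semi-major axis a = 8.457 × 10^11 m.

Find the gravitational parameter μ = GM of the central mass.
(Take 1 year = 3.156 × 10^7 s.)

Convert to SI: T = 250.5 years = 7.90578e+09 s.
GM = 4π² · a³ / T².
GM = 4π² · (8.457e+11)³ / (7.90578e+09)² m³/s² ≈ 3.82e+17 m³/s² = 3.82 × 10^17 m³/s².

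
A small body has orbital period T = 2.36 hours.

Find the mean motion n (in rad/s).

Convert to SI: T = 2.36 hours = 8496 s.
n = 2π / T.
n = 2π / 8496 s ≈ 0.0007395 rad/s.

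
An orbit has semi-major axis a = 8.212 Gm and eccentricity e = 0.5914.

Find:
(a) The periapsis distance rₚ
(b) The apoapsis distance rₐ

Convert to SI: a = 8.212 Gm = 8.212e+09 m.
(a) rₚ = a(1 − e) = 8.212e+09 · (1 − 0.5914) = 8.212e+09 · 0.4086 ≈ 3.355e+09 m = 3.355 Gm.
(b) rₐ = a(1 + e) = 8.212e+09 · (1 + 0.5914) = 8.212e+09 · 1.5914 ≈ 1.307e+10 m = 13.07 Gm.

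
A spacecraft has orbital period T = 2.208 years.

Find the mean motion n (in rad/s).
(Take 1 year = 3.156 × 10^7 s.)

Convert to SI: T = 2.208 years = 6.96845e+07 s.
n = 2π / T.
n = 2π / 6.96845e+07 s ≈ 9.017e-08 rad/s.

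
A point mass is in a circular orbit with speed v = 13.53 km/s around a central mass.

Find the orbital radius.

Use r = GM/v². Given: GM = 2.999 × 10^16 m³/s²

Convert to SI: v = 13.53 km/s = 13530 m/s.
For a circular orbit, v² = GM / r, so r = GM / v².
r = 2.999e+16 / (13530)² m ≈ 1.638e+08 m = 163.8 Mm.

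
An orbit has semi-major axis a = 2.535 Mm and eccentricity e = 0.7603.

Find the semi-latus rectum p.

Convert to SI: a = 2.535 Mm = 2.535e+06 m.
p = a (1 − e²).
p = 2.535e+06 · (1 − (0.7603)²) = 2.535e+06 · 0.421944 ≈ 1.07e+06 m = 1.07 Mm.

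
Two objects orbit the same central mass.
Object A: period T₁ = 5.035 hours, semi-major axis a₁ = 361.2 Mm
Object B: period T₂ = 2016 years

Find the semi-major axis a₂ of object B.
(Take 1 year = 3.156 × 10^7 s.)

Convert to SI: T₁ = 5.035 hours = 18126 s; a₁ = 361.2 Mm = 3.612e+08 m; T₂ = 2016 years = 6.3625e+10 s.
Kepler's third law: (T₁/T₂)² = (a₁/a₂)³ ⇒ a₂ = a₁ · (T₂/T₁)^(2/3).
T₂/T₁ = 6.3625e+10 / 18126 = 3.51015e+06.
a₂ = 3.612e+08 · (3.51015e+06)^(2/3) m ≈ 8.343e+12 m = 8.343 Tm.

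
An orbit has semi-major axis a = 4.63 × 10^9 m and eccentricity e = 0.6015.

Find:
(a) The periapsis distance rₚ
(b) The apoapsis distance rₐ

(a) rₚ = a(1 − e) = 4.63e+09 · (1 − 0.6015) = 4.63e+09 · 0.3985 ≈ 1.845e+09 m = 1.845 × 10^9 m.
(b) rₐ = a(1 + e) = 4.63e+09 · (1 + 0.6015) = 4.63e+09 · 1.6015 ≈ 7.415e+09 m = 7.415 × 10^9 m.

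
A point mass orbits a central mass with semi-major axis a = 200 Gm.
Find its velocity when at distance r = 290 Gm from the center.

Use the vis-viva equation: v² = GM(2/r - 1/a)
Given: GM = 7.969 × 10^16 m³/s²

Convert to SI: a = 200 Gm = 2e+11 m; r = 290 Gm = 2.9e+11 m.
Vis-viva: v = √(GM · (2/r − 1/a)).
2/r − 1/a = 2/2.9e+11 − 1/2e+11 = 1.89655e-12 m⁻¹.
v = √(7.969e+16 · 1.89655e-12) m/s ≈ 388.8 m/s = 388.8 m/s.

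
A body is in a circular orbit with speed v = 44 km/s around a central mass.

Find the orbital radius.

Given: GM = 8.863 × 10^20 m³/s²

Convert to SI: v = 44 km/s = 44000 m/s.
For a circular orbit, v² = GM / r, so r = GM / v².
r = 8.863e+20 / (44000)² m ≈ 4.578e+11 m = 4.578 × 10^11 m.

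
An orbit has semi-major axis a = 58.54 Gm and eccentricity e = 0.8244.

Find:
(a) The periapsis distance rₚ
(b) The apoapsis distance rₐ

Convert to SI: a = 58.54 Gm = 5.854e+10 m.
(a) rₚ = a(1 − e) = 5.854e+10 · (1 − 0.8244) = 5.854e+10 · 0.1756 ≈ 1.028e+10 m = 10.28 Gm.
(b) rₐ = a(1 + e) = 5.854e+10 · (1 + 0.8244) = 5.854e+10 · 1.8244 ≈ 1.068e+11 m = 106.8 Gm.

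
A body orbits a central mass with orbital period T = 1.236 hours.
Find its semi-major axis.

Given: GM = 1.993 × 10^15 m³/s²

Convert to SI: T = 1.236 hours = 4449.6 s.
Invert Kepler's third law: a = (GM · T² / (4π²))^(1/3).
Substituting T = 4449.6 s and GM = 1.993e+15 m³/s²:
a = (1.993e+15 · (4449.6)² / (4π²))^(1/3) m
a ≈ 9.998e+06 m = 9.998 Mm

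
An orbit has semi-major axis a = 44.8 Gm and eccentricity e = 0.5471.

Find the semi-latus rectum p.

Convert to SI: a = 44.8 Gm = 4.48e+10 m.
p = a (1 − e²).
p = 4.48e+10 · (1 − (0.5471)²) = 4.48e+10 · 0.700682 ≈ 3.139e+10 m = 31.39 Gm.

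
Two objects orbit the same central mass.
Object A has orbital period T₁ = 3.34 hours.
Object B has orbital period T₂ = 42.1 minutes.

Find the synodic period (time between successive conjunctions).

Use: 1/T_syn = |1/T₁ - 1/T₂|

Convert to SI: T₁ = 3.34 hours = 12024 s; T₂ = 42.1 minutes = 2526 s.
T_syn = |T₁ · T₂ / (T₁ − T₂)|.
T_syn = |12024 · 2526 / (12024 − 2526)| s ≈ 3198 s = 53.3 minutes.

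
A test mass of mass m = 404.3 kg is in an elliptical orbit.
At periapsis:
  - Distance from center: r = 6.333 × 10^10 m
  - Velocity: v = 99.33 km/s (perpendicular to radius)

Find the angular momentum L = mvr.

Convert to SI: v = 99.33 km/s = 99330 m/s.
Since v is perpendicular to r, L = m · v · r.
L = 404.3 · 99330 · 6.333e+10 kg·m²/s ≈ 2.543e+18 kg·m²/s.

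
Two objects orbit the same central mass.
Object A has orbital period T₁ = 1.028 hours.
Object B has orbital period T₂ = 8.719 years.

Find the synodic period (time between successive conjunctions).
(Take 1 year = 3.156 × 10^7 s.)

Convert to SI: T₁ = 1.028 hours = 3700.8 s; T₂ = 8.719 years = 2.75172e+08 s.
T_syn = |T₁ · T₂ / (T₁ − T₂)|.
T_syn = |3700.8 · 2.75172e+08 / (3700.8 − 2.75172e+08)| s ≈ 3701 s = 1.028 hours.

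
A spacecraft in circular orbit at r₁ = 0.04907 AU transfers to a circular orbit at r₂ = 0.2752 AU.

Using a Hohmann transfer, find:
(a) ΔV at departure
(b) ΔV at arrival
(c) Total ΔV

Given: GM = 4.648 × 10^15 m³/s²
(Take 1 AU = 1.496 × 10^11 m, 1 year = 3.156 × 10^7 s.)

Convert to SI: r₁ = 0.04907 AU = 7.34087e+09 m; r₂ = 0.2752 AU = 4.11699e+10 m.
Transfer semi-major axis: a_t = (r₁ + r₂)/2 = (7.34087e+09 + 4.11699e+10)/2 = 2.42554e+10 m.
Circular speeds: v₁ = √(GM/r₁) = 795.718 m/s, v₂ = √(GM/r₂) = 336.003 m/s.
Transfer speeds (vis-viva v² = GM(2/r − 1/a_t)): v₁ᵗ = 1036.68 m/s, v₂ᵗ = 184.847 m/s.
(a) ΔV₁ = |v₁ᵗ − v₁| ≈ 241 m/s = 0.05083 AU/year.
(b) ΔV₂ = |v₂ − v₂ᵗ| ≈ 151.2 m/s = 0.03189 AU/year.
(c) ΔV_total = ΔV₁ + ΔV₂ ≈ 392.1 m/s = 0.08272 AU/year.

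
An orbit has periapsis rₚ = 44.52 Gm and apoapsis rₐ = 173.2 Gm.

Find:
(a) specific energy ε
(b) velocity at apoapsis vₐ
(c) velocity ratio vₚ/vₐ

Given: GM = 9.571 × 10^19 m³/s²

Convert to SI: rₚ = 44.52 Gm = 4.452e+10 m; rₐ = 173.2 Gm = 1.732e+11 m.
(a) With a = (rₚ + rₐ)/2 = 1.0886e+11 m, ε = −GM/(2a) = −9.571e+19/(2 · 1.0886e+11) J/kg ≈ -4.396e+08 J/kg
(b) With a = (rₚ + rₐ)/2 = 1.0886e+11 m, vₐ = √(GM (2/rₐ − 1/a)) = √(9.571e+19 · (2/1.732e+11 − 1/1.0886e+11)) m/s ≈ 1.503e+04 m/s
(c) Conservation of angular momentum (rₚvₚ = rₐvₐ) gives vₚ/vₐ = rₐ/rₚ = 1.732e+11/4.452e+10 ≈ 3.89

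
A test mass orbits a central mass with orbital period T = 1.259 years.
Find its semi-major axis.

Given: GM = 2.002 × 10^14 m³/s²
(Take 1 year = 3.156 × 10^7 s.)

Convert to SI: T = 1.259 years = 3.9734e+07 s.
Invert Kepler's third law: a = (GM · T² / (4π²))^(1/3).
Substituting T = 3.9734e+07 s and GM = 2.002e+14 m³/s²:
a = (2.002e+14 · (3.9734e+07)² / (4π²))^(1/3) m
a ≈ 2.001e+09 m = 2.001 Gm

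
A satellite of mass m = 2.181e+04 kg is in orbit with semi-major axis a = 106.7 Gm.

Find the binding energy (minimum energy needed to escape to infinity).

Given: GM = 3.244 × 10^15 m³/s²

Convert to SI: a = 106.7 Gm = 1.067e+11 m.
Total orbital energy is E = −GMm/(2a); binding energy is E_bind = −E = GMm/(2a).
E_bind = 3.244e+15 · 2.181e+04 / (2 · 1.067e+11) J ≈ 3.315e+08 J = 331.5 MJ.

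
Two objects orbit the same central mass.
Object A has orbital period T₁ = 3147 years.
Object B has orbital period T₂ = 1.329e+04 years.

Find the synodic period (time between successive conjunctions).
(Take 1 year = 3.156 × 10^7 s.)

Convert to SI: T₁ = 3147 years = 9.93193e+10 s; T₂ = 1.329e+04 years = 4.19432e+11 s.
T_syn = |T₁ · T₂ / (T₁ − T₂)|.
T_syn = |9.93193e+10 · 4.19432e+11 / (9.93193e+10 − 4.19432e+11)| s ≈ 1.301e+11 s = 4123 years.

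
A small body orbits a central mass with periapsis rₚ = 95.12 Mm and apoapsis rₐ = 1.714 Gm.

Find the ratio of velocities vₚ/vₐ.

Convert to SI: rₚ = 95.12 Mm = 9.512e+07 m; rₐ = 1.714 Gm = 1.714e+09 m.
Conservation of angular momentum gives rₚvₚ = rₐvₐ, so vₚ/vₐ = rₐ/rₚ.
vₚ/vₐ = 1.714e+09 / 9.512e+07 ≈ 18.02.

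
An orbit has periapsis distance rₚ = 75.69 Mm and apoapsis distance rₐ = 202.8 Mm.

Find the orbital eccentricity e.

Convert to SI: rₚ = 75.69 Mm = 7.569e+07 m; rₐ = 202.8 Mm = 2.028e+08 m.
e = (rₐ − rₚ) / (rₐ + rₚ).
e = (2.028e+08 − 7.569e+07) / (2.028e+08 + 7.569e+07) = 1.2711e+08 / 2.7849e+08 ≈ 0.4564.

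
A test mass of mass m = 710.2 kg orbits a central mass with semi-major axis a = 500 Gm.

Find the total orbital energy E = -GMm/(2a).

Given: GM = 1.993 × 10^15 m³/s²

Convert to SI: a = 500 Gm = 5e+11 m.
E = −GMm / (2a).
E = −1.993e+15 · 710.2 / (2 · 5e+11) J ≈ -1.415e+06 J = -1.415 MJ.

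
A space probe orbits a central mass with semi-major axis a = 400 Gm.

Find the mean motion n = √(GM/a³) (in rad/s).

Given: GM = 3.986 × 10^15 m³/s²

Convert to SI: a = 400 Gm = 4e+11 m.
n = √(GM / a³).
n = √(3.986e+15 / (4e+11)³) rad/s ≈ 2.496e-10 rad/s.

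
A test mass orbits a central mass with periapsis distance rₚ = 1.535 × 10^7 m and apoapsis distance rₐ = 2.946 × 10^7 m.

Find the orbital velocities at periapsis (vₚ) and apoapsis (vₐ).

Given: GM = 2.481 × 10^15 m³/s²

Use the vis-viva equation v² = GM(2/r − 1/a) with a = (rₚ + rₐ)/2 = (1.535e+07 + 2.946e+07)/2 = 2.2405e+07 m.
vₚ = √(GM · (2/rₚ − 1/a)) = √(2.481e+15 · (2/1.535e+07 − 1/2.2405e+07)) m/s ≈ 1.458e+04 m/s = 14.58 km/s.
vₐ = √(GM · (2/rₐ − 1/a)) = √(2.481e+15 · (2/2.946e+07 − 1/2.2405e+07)) m/s ≈ 7596 m/s = 7.596 km/s.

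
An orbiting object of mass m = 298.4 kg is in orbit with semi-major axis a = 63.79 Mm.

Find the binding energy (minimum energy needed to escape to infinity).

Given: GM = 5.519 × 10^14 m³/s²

Convert to SI: a = 63.79 Mm = 6.379e+07 m.
Total orbital energy is E = −GMm/(2a); binding energy is E_bind = −E = GMm/(2a).
E_bind = 5.519e+14 · 298.4 / (2 · 6.379e+07) J ≈ 1.291e+09 J = 1.291 GJ.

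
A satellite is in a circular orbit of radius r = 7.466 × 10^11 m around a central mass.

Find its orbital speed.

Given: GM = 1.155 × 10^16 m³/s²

For a circular orbit, gravity supplies the centripetal force, so v = √(GM / r).
v = √(1.155e+16 / 7.466e+11) m/s ≈ 124.4 m/s = 124.4 m/s.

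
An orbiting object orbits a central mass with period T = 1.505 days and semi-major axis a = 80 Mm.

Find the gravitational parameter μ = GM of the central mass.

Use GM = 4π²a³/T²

Convert to SI: T = 1.505 days = 130032 s; a = 80 Mm = 8e+07 m.
GM = 4π² · a³ / T².
GM = 4π² · (8e+07)³ / (130032)² m³/s² ≈ 1.195e+15 m³/s² = 1.195 × 10^15 m³/s².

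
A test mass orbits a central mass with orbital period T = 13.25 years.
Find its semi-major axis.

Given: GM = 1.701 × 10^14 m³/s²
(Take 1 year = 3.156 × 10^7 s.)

Convert to SI: T = 13.25 years = 4.1817e+08 s.
Invert Kepler's third law: a = (GM · T² / (4π²))^(1/3).
Substituting T = 4.1817e+08 s and GM = 1.701e+14 m³/s²:
a = (1.701e+14 · (4.1817e+08)² / (4π²))^(1/3) m
a ≈ 9.099e+09 m = 9.099 Gm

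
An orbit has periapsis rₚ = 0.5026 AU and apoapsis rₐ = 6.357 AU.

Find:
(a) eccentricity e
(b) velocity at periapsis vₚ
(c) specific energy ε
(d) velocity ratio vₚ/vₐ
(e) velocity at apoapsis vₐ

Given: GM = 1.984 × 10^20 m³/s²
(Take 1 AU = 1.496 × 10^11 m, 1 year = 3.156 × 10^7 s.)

Convert to SI: rₚ = 0.5026 AU = 7.5189e+10 m; rₐ = 6.357 AU = 9.51007e+11 m.
(a) e = (rₐ − rₚ)/(rₐ + rₚ) = (9.51007e+11 − 7.5189e+10)/(9.51007e+11 + 7.5189e+10) ≈ 0.8535
(b) With a = (rₚ + rₐ)/2 = 5.13098e+11 m, vₚ = √(GM (2/rₚ − 1/a)) = √(1.984e+20 · (2/7.5189e+10 − 1/5.13098e+11)) m/s ≈ 6.993e+04 m/s
(c) With a = (rₚ + rₐ)/2 = 5.13098e+11 m, ε = −GM/(2a) = −1.984e+20/(2 · 5.13098e+11) J/kg ≈ -1.933e+08 J/kg
(d) Conservation of angular momentum (rₚvₚ = rₐvₐ) gives vₚ/vₐ = rₐ/rₚ = 9.51007e+11/7.5189e+10 ≈ 12.65
(e) With a = (rₚ + rₐ)/2 = 5.13098e+11 m, vₐ = √(GM (2/rₐ − 1/a)) = √(1.984e+20 · (2/9.51007e+11 − 1/5.13098e+11)) m/s ≈ 5529 m/s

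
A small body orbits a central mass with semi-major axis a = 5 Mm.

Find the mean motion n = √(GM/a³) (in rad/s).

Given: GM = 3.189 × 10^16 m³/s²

Convert to SI: a = 5 Mm = 5e+06 m.
n = √(GM / a³).
n = √(3.189e+16 / (5e+06)³) rad/s ≈ 0.01597 rad/s.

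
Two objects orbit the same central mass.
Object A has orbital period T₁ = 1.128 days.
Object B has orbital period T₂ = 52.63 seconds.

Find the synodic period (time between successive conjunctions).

Convert to SI: T₁ = 1.128 days = 97459.2 s.
T_syn = |T₁ · T₂ / (T₁ − T₂)|.
T_syn = |97459.2 · 52.63 / (97459.2 − 52.63)| s ≈ 52.66 s = 52.66 seconds.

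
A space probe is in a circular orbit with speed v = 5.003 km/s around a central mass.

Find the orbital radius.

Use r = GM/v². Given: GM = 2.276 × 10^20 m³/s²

Convert to SI: v = 5.003 km/s = 5003 m/s.
For a circular orbit, v² = GM / r, so r = GM / v².
r = 2.276e+20 / (5003)² m ≈ 9.093e+12 m = 9.093 × 10^12 m.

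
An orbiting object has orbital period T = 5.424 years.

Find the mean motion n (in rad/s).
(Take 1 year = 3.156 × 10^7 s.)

Convert to SI: T = 5.424 years = 1.71181e+08 s.
n = 2π / T.
n = 2π / 1.71181e+08 s ≈ 3.67e-08 rad/s.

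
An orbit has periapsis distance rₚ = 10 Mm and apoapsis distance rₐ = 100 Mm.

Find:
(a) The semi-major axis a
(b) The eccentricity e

Convert to SI: rₚ = 10 Mm = 1e+07 m; rₐ = 100 Mm = 1e+08 m.
(a) a = (rₚ + rₐ) / 2 = (1e+07 + 1e+08) / 2 ≈ 5.5e+07 m = 55 Mm.
(b) e = (rₐ − rₚ) / (rₐ + rₚ) = (1e+08 − 1e+07) / (1e+08 + 1e+07) ≈ 0.8182.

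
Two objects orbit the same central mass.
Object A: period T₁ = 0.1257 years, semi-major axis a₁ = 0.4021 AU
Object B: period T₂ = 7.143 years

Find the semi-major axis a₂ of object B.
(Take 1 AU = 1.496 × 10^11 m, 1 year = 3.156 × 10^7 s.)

Convert to SI: T₁ = 0.1257 years = 3.96709e+06 s; a₁ = 0.4021 AU = 6.01542e+10 m; T₂ = 7.143 years = 2.25433e+08 s.
Kepler's third law: (T₁/T₂)² = (a₁/a₂)³ ⇒ a₂ = a₁ · (T₂/T₁)^(2/3).
T₂/T₁ = 2.25433e+08 / 3.96709e+06 = 56.8258.
a₂ = 6.01542e+10 · (56.8258)^(2/3) m ≈ 8.891e+11 m = 5.943 AU.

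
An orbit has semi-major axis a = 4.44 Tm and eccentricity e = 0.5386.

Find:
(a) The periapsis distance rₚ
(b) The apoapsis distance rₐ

Convert to SI: a = 4.44 Tm = 4.44e+12 m.
(a) rₚ = a(1 − e) = 4.44e+12 · (1 − 0.5386) = 4.44e+12 · 0.4614 ≈ 2.049e+12 m = 2.049 Tm.
(b) rₐ = a(1 + e) = 4.44e+12 · (1 + 0.5386) = 4.44e+12 · 1.5386 ≈ 6.831e+12 m = 6.831 Tm.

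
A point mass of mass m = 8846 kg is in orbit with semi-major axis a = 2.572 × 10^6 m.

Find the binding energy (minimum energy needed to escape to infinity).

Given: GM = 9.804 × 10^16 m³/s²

Total orbital energy is E = −GMm/(2a); binding energy is E_bind = −E = GMm/(2a).
E_bind = 9.804e+16 · 8846 / (2 · 2.572e+06) J ≈ 1.686e+14 J = 168.6 TJ.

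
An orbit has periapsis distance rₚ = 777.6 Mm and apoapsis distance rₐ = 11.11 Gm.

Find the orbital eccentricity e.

Convert to SI: rₚ = 777.6 Mm = 7.776e+08 m; rₐ = 11.11 Gm = 1.111e+10 m.
e = (rₐ − rₚ) / (rₐ + rₚ).
e = (1.111e+10 − 7.776e+08) / (1.111e+10 + 7.776e+08) = 1.03324e+10 / 1.18876e+10 ≈ 0.8692.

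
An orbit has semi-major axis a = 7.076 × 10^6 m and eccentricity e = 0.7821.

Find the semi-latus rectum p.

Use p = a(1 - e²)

p = a (1 − e²).
p = 7.076e+06 · (1 − (0.7821)²) = 7.076e+06 · 0.38832 ≈ 2.748e+06 m = 2.748 × 10^6 m.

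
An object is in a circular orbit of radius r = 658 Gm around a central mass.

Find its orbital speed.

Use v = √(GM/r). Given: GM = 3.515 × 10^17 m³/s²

Convert to SI: r = 658 Gm = 6.58e+11 m.
For a circular orbit, gravity supplies the centripetal force, so v = √(GM / r).
v = √(3.515e+17 / 6.58e+11) m/s ≈ 730.9 m/s = 730.9 m/s.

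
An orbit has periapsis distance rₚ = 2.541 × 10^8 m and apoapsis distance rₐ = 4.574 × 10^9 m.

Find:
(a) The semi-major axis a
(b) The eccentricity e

(a) a = (rₚ + rₐ) / 2 = (2.541e+08 + 4.574e+09) / 2 ≈ 2.414e+09 m = 2.414 × 10^9 m.
(b) e = (rₐ − rₚ) / (rₐ + rₚ) = (4.574e+09 − 2.541e+08) / (4.574e+09 + 2.541e+08) ≈ 0.8947.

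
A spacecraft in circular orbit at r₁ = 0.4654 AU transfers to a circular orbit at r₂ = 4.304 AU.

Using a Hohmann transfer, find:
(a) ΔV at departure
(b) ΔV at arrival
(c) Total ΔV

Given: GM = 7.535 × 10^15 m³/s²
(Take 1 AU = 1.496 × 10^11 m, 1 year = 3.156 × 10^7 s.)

Convert to SI: r₁ = 0.4654 AU = 6.96238e+10 m; r₂ = 4.304 AU = 6.43878e+11 m.
Transfer semi-major axis: a_t = (r₁ + r₂)/2 = (6.96238e+10 + 6.43878e+11)/2 = 3.56751e+11 m.
Circular speeds: v₁ = √(GM/r₁) = 328.975 m/s, v₂ = √(GM/r₂) = 108.178 m/s.
Transfer speeds (vis-viva v² = GM(2/r − 1/a_t)): v₁ᵗ = 441.959 m/s, v₂ᵗ = 47.7899 m/s.
(a) ΔV₁ = |v₁ᵗ − v₁| ≈ 113 m/s = 0.02384 AU/year.
(b) ΔV₂ = |v₂ − v₂ᵗ| ≈ 60.39 m/s = 0.01274 AU/year.
(c) ΔV_total = ΔV₁ + ΔV₂ ≈ 173.4 m/s = 0.03658 AU/year.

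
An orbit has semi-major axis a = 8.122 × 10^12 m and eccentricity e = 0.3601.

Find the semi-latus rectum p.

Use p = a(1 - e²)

p = a (1 − e²).
p = 8.122e+12 · (1 − (0.3601)²) = 8.122e+12 · 0.870328 ≈ 7.069e+12 m = 7.069 × 10^12 m.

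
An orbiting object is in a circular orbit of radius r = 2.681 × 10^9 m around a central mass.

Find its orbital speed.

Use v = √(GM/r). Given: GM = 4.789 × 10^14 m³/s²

For a circular orbit, gravity supplies the centripetal force, so v = √(GM / r).
v = √(4.789e+14 / 2.681e+09) m/s ≈ 422.6 m/s = 422.6 m/s.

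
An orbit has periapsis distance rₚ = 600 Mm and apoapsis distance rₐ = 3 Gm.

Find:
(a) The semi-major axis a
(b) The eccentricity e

Convert to SI: rₚ = 600 Mm = 6e+08 m; rₐ = 3 Gm = 3e+09 m.
(a) a = (rₚ + rₐ) / 2 = (6e+08 + 3e+09) / 2 ≈ 1.8e+09 m = 1.8 Gm.
(b) e = (rₐ − rₚ) / (rₐ + rₚ) = (3e+09 − 6e+08) / (3e+09 + 6e+08) ≈ 0.6667.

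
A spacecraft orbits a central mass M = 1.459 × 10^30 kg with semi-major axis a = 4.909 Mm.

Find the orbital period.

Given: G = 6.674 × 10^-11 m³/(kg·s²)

Convert to SI: a = 4.909 Mm = 4.909e+06 m.
GM = G · M = 6.674e-11 · 1.459e+30 = 9.73737e+19 m³/s².
Kepler's third law: T = 2π √(a³ / GM).
Substituting a = 4.909e+06 m and GM = 9.73737e+19 m³/s²:
T = 2π √((4.909e+06)³ / 9.73737e+19) s
T ≈ 6.925 s = 6.925 seconds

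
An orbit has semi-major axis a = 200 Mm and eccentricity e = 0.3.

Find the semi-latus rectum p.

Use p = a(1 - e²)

Convert to SI: a = 200 Mm = 2e+08 m.
p = a (1 − e²).
p = 2e+08 · (1 − (0.3)²) = 2e+08 · 0.91 ≈ 1.82e+08 m = 182 Mm.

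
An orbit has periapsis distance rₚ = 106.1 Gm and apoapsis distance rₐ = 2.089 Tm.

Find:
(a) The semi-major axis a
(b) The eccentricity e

Convert to SI: rₚ = 106.1 Gm = 1.061e+11 m; rₐ = 2.089 Tm = 2.089e+12 m.
(a) a = (rₚ + rₐ) / 2 = (1.061e+11 + 2.089e+12) / 2 ≈ 1.098e+12 m = 1.098 Tm.
(b) e = (rₐ − rₚ) / (rₐ + rₚ) = (2.089e+12 − 1.061e+11) / (2.089e+12 + 1.061e+11) ≈ 0.9033.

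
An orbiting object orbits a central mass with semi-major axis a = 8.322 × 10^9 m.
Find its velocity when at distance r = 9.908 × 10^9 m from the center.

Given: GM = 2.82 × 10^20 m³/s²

Vis-viva: v = √(GM · (2/r − 1/a)).
2/r − 1/a = 2/9.908e+09 − 1/8.322e+09 = 8.16937e-11 m⁻¹.
v = √(2.82e+20 · 8.16937e-11) m/s ≈ 1.518e+05 m/s = 151.8 km/s.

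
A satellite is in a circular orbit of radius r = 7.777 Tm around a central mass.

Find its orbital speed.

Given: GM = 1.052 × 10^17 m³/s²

Convert to SI: r = 7.777 Tm = 7.777e+12 m.
For a circular orbit, gravity supplies the centripetal force, so v = √(GM / r).
v = √(1.052e+17 / 7.777e+12) m/s ≈ 116.3 m/s = 116.3 m/s.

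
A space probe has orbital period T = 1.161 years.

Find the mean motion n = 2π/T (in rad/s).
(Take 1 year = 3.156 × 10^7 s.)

Convert to SI: T = 1.161 years = 3.66412e+07 s.
n = 2π / T.
n = 2π / 3.66412e+07 s ≈ 1.715e-07 rad/s.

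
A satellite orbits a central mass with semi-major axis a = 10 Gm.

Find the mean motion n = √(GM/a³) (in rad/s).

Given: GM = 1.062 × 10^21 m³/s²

Convert to SI: a = 10 Gm = 1e+10 m.
n = √(GM / a³).
n = √(1.062e+21 / (1e+10)³) rad/s ≈ 3.259e-05 rad/s.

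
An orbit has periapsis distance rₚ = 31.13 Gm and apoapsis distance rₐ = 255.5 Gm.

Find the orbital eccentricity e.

Convert to SI: rₚ = 31.13 Gm = 3.113e+10 m; rₐ = 255.5 Gm = 2.555e+11 m.
e = (rₐ − rₚ) / (rₐ + rₚ).
e = (2.555e+11 − 3.113e+10) / (2.555e+11 + 3.113e+10) = 2.2437e+11 / 2.8663e+11 ≈ 0.7828.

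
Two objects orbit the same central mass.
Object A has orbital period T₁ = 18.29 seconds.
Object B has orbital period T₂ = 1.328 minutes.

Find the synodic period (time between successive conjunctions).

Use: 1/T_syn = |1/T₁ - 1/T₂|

Convert to SI: T₂ = 1.328 minutes = 79.68 s.
T_syn = |T₁ · T₂ / (T₁ − T₂)|.
T_syn = |18.29 · 79.68 / (18.29 − 79.68)| s ≈ 23.74 s = 23.74 seconds.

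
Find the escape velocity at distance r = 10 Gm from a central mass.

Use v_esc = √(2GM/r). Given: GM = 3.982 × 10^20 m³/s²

Convert to SI: r = 10 Gm = 1e+10 m.
Escape velocity comes from setting total energy to zero: ½v² − GM/r = 0 ⇒ v_esc = √(2GM / r).
v_esc = √(2 · 3.982e+20 / 1e+10) m/s ≈ 2.822e+05 m/s = 282.2 km/s.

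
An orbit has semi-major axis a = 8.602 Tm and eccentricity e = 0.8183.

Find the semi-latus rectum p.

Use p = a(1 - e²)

Convert to SI: a = 8.602 Tm = 8.602e+12 m.
p = a (1 − e²).
p = 8.602e+12 · (1 − (0.8183)²) = 8.602e+12 · 0.330385 ≈ 2.842e+12 m = 2.842 Tm.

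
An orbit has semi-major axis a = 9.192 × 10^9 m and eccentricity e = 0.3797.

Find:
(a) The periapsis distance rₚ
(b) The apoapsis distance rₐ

(a) rₚ = a(1 − e) = 9.192e+09 · (1 − 0.3797) = 9.192e+09 · 0.6203 ≈ 5.702e+09 m = 5.702 × 10^9 m.
(b) rₐ = a(1 + e) = 9.192e+09 · (1 + 0.3797) = 9.192e+09 · 1.3797 ≈ 1.268e+10 m = 1.268 × 10^10 m.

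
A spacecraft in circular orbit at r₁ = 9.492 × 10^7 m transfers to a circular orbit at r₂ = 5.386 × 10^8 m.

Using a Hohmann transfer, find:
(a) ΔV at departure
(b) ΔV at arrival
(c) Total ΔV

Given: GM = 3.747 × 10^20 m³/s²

Transfer semi-major axis: a_t = (r₁ + r₂)/2 = (9.492e+07 + 5.386e+08)/2 = 3.1676e+08 m.
Circular speeds: v₁ = √(GM/r₁) = 1.98684e+06 m/s, v₂ = √(GM/r₂) = 834082 m/s.
Transfer speeds (vis-viva v² = GM(2/r − 1/a_t)): v₁ᵗ = 2.59078e+06 m/s, v₂ᵗ = 456586 m/s.
(a) ΔV₁ = |v₁ᵗ − v₁| ≈ 6.039e+05 m/s = 603.9 km/s.
(b) ΔV₂ = |v₂ − v₂ᵗ| ≈ 3.775e+05 m/s = 377.5 km/s.
(c) ΔV_total = ΔV₁ + ΔV₂ ≈ 9.814e+05 m/s = 981.4 km/s.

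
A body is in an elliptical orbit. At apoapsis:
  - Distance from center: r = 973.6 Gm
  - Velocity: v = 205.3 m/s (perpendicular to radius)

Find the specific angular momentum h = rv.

Convert to SI: r = 973.6 Gm = 9.736e+11 m.
With v perpendicular to r, h = r · v.
h = 9.736e+11 · 205.3 m²/s ≈ 1.999e+14 m²/s.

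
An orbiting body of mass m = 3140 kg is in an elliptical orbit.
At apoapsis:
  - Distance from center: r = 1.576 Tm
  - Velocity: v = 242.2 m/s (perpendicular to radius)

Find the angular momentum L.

Convert to SI: r = 1.576 Tm = 1.576e+12 m.
Since v is perpendicular to r, L = m · v · r.
L = 3140 · 242.2 · 1.576e+12 kg·m²/s ≈ 1.199e+18 kg·m²/s.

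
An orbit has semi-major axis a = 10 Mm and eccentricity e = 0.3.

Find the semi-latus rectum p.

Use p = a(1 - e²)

Convert to SI: a = 10 Mm = 1e+07 m.
p = a (1 − e²).
p = 1e+07 · (1 − (0.3)²) = 1e+07 · 0.91 ≈ 9.1e+06 m = 9.1 Mm.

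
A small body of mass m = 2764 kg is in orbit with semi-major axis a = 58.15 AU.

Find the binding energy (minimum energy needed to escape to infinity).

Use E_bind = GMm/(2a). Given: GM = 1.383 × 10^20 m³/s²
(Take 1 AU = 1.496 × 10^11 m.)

Convert to SI: a = 58.15 AU = 8.69924e+12 m.
Total orbital energy is E = −GMm/(2a); binding energy is E_bind = −E = GMm/(2a).
E_bind = 1.383e+20 · 2764 / (2 · 8.69924e+12) J ≈ 2.197e+10 J = 21.97 GJ.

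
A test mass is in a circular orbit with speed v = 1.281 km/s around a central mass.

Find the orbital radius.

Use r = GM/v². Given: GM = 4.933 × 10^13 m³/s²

Convert to SI: v = 1.281 km/s = 1281 m/s.
For a circular orbit, v² = GM / r, so r = GM / v².
r = 4.933e+13 / (1281)² m ≈ 3.006e+07 m = 30.06 Mm.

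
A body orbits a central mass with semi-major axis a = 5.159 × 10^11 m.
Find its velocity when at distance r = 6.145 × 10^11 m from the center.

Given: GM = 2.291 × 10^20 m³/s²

Vis-viva: v = √(GM · (2/r − 1/a)).
2/r − 1/a = 2/6.145e+11 − 1/5.159e+11 = 1.31632e-12 m⁻¹.
v = √(2.291e+20 · 1.31632e-12) m/s ≈ 1.737e+04 m/s = 17.37 km/s.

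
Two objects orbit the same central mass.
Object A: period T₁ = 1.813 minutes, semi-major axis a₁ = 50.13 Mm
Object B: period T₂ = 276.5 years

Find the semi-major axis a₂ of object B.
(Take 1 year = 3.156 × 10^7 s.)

Convert to SI: T₁ = 1.813 minutes = 108.78 s; a₁ = 50.13 Mm = 5.013e+07 m; T₂ = 276.5 years = 8.72634e+09 s.
Kepler's third law: (T₁/T₂)² = (a₁/a₂)³ ⇒ a₂ = a₁ · (T₂/T₁)^(2/3).
T₂/T₁ = 8.72634e+09 / 108.78 = 8.02201e+07.
a₂ = 5.013e+07 · (8.02201e+07)^(2/3) m ≈ 9.324e+12 m = 9.324 Tm.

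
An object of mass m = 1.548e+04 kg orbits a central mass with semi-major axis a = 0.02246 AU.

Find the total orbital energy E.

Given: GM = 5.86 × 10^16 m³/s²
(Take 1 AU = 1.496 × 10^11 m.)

Convert to SI: a = 0.02246 AU = 3.36002e+09 m.
E = −GMm / (2a).
E = −5.86e+16 · 1.548e+04 / (2 · 3.36002e+09) J ≈ -1.35e+11 J = -135 GJ.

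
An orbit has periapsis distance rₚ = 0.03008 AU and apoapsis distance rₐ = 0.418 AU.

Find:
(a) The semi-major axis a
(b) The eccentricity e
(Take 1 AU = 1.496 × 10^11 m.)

Convert to SI: rₚ = 0.03008 AU = 4.49997e+09 m; rₐ = 0.418 AU = 6.25328e+10 m.
(a) a = (rₚ + rₐ) / 2 = (4.49997e+09 + 6.25328e+10) / 2 ≈ 3.352e+10 m = 0.224 AU.
(b) e = (rₐ − rₚ) / (rₐ + rₚ) = (6.25328e+10 − 4.49997e+09) / (6.25328e+10 + 4.49997e+09) ≈ 0.8657.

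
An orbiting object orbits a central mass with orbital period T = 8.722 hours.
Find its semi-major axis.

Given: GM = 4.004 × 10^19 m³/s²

Convert to SI: T = 8.722 hours = 31399.2 s.
Invert Kepler's third law: a = (GM · T² / (4π²))^(1/3).
Substituting T = 31399.2 s and GM = 4.004e+19 m³/s²:
a = (4.004e+19 · (31399.2)² / (4π²))^(1/3) m
a ≈ 1e+09 m = 1000 Mm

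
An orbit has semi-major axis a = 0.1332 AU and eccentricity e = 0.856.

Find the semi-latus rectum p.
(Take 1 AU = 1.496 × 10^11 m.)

Convert to SI: a = 0.1332 AU = 1.99267e+10 m.
p = a (1 − e²).
p = 1.99267e+10 · (1 − (0.856)²) = 1.99267e+10 · 0.267264 ≈ 5.326e+09 m = 0.0356 AU.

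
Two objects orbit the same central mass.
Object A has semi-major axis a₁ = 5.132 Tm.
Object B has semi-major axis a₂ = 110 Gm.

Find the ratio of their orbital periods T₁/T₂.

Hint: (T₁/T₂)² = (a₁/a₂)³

Convert to SI: a₁ = 5.132 Tm = 5.132e+12 m; a₂ = 110 Gm = 1.1e+11 m.
From Kepler's third law, (T₁/T₂)² = (a₁/a₂)³, so T₁/T₂ = (a₁/a₂)^(3/2).
a₁/a₂ = 5.132e+12 / 1.1e+11 = 46.6545.
T₁/T₂ = (46.6545)^(3/2) ≈ 318.7.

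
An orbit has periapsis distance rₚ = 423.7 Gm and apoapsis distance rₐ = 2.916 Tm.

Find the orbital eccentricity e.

Convert to SI: rₚ = 423.7 Gm = 4.237e+11 m; rₐ = 2.916 Tm = 2.916e+12 m.
e = (rₐ − rₚ) / (rₐ + rₚ).
e = (2.916e+12 − 4.237e+11) / (2.916e+12 + 4.237e+11) = 2.4923e+12 / 3.3397e+12 ≈ 0.7463.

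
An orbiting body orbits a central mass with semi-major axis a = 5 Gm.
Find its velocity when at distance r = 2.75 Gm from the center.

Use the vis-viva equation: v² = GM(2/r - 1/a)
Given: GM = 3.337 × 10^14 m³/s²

Convert to SI: a = 5 Gm = 5e+09 m; r = 2.75 Gm = 2.75e+09 m.
Vis-viva: v = √(GM · (2/r − 1/a)).
2/r − 1/a = 2/2.75e+09 − 1/5e+09 = 5.27273e-10 m⁻¹.
v = √(3.337e+14 · 5.27273e-10) m/s ≈ 419.5 m/s = 419.5 m/s.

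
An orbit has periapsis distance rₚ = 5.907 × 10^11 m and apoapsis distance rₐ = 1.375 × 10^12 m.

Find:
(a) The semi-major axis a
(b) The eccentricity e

(a) a = (rₚ + rₐ) / 2 = (5.907e+11 + 1.375e+12) / 2 ≈ 9.828e+11 m = 9.829 × 10^11 m.
(b) e = (rₐ − rₚ) / (rₐ + rₚ) = (1.375e+12 − 5.907e+11) / (1.375e+12 + 5.907e+11) ≈ 0.399.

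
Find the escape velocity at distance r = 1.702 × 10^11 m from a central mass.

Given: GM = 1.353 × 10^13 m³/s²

Escape velocity comes from setting total energy to zero: ½v² − GM/r = 0 ⇒ v_esc = √(2GM / r).
v_esc = √(2 · 1.353e+13 / 1.702e+11) m/s ≈ 12.61 m/s = 12.61 m/s.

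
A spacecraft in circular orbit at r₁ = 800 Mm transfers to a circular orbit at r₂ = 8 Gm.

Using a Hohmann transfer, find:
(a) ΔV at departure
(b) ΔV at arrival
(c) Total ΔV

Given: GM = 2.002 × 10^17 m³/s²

Convert to SI: r₁ = 800 Mm = 8e+08 m; r₂ = 8 Gm = 8e+09 m.
Transfer semi-major axis: a_t = (r₁ + r₂)/2 = (8e+08 + 8e+09)/2 = 4.4e+09 m.
Circular speeds: v₁ = √(GM/r₁) = 15819.3 m/s, v₂ = √(GM/r₂) = 5002.5 m/s.
Transfer speeds (vis-viva v² = GM(2/r − 1/a_t)): v₁ᵗ = 21330.7 m/s, v₂ᵗ = 2133.07 m/s.
(a) ΔV₁ = |v₁ᵗ − v₁| ≈ 5511 m/s = 5.511 km/s.
(b) ΔV₂ = |v₂ − v₂ᵗ| ≈ 2869 m/s = 2.869 km/s.
(c) ΔV_total = ΔV₁ + ΔV₂ ≈ 8381 m/s = 8.381 km/s.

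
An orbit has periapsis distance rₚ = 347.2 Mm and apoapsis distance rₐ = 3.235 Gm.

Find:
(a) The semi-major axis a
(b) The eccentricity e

Convert to SI: rₚ = 347.2 Mm = 3.472e+08 m; rₐ = 3.235 Gm = 3.235e+09 m.
(a) a = (rₚ + rₐ) / 2 = (3.472e+08 + 3.235e+09) / 2 ≈ 1.791e+09 m = 1.791 Gm.
(b) e = (rₐ − rₚ) / (rₐ + rₚ) = (3.235e+09 − 3.472e+08) / (3.235e+09 + 3.472e+08) ≈ 0.8062.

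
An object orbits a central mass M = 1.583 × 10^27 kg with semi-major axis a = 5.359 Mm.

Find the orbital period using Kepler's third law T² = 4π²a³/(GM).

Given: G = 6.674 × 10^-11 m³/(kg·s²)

Convert to SI: a = 5.359 Mm = 5.359e+06 m.
GM = G · M = 6.674e-11 · 1.583e+27 = 1.05649e+17 m³/s².
Kepler's third law: T = 2π √(a³ / GM).
Substituting a = 5.359e+06 m and GM = 1.05649e+17 m³/s²:
T = 2π √((5.359e+06)³ / 1.05649e+17) s
T ≈ 239.8 s = 3.997 minutes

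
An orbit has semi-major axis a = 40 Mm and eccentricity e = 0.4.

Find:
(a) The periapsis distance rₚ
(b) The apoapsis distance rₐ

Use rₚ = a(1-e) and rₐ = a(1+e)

Convert to SI: a = 40 Mm = 4e+07 m.
(a) rₚ = a(1 − e) = 4e+07 · (1 − 0.4) = 4e+07 · 0.6 ≈ 2.4e+07 m = 24 Mm.
(b) rₐ = a(1 + e) = 4e+07 · (1 + 0.4) = 4e+07 · 1.4 ≈ 5.6e+07 m = 56 Mm.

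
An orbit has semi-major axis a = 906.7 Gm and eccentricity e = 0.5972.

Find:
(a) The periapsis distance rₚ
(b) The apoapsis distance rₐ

Convert to SI: a = 906.7 Gm = 9.067e+11 m.
(a) rₚ = a(1 − e) = 9.067e+11 · (1 − 0.5972) = 9.067e+11 · 0.4028 ≈ 3.652e+11 m = 365.2 Gm.
(b) rₐ = a(1 + e) = 9.067e+11 · (1 + 0.5972) = 9.067e+11 · 1.5972 ≈ 1.448e+12 m = 1.448 Tm.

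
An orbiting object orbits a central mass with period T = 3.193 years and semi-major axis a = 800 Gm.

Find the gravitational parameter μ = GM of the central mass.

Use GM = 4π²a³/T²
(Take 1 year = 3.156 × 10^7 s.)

Convert to SI: T = 3.193 years = 1.00771e+08 s; a = 800 Gm = 8e+11 m.
GM = 4π² · a³ / T².
GM = 4π² · (8e+11)³ / (1.00771e+08)² m³/s² ≈ 1.99e+21 m³/s² = 1.99 × 10^21 m³/s².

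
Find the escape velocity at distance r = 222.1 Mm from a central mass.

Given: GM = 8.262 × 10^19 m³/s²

Convert to SI: r = 222.1 Mm = 2.221e+08 m.
Escape velocity comes from setting total energy to zero: ½v² − GM/r = 0 ⇒ v_esc = √(2GM / r).
v_esc = √(2 · 8.262e+19 / 2.221e+08) m/s ≈ 8.625e+05 m/s = 862.5 km/s.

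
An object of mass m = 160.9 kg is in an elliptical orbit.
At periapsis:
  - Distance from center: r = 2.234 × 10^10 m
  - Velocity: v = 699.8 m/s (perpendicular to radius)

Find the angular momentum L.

Since v is perpendicular to r, L = m · v · r.
L = 160.9 · 699.8 · 2.234e+10 kg·m²/s ≈ 2.515e+15 kg·m²/s.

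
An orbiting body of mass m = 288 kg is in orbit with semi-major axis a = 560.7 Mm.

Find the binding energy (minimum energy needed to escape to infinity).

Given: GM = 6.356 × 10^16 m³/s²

Convert to SI: a = 560.7 Mm = 5.607e+08 m.
Total orbital energy is E = −GMm/(2a); binding energy is E_bind = −E = GMm/(2a).
E_bind = 6.356e+16 · 288 / (2 · 5.607e+08) J ≈ 1.632e+10 J = 16.32 GJ.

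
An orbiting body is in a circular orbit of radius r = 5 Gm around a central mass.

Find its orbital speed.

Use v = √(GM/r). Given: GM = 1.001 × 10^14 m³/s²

Convert to SI: r = 5 Gm = 5e+09 m.
For a circular orbit, gravity supplies the centripetal force, so v = √(GM / r).
v = √(1.001e+14 / 5e+09) m/s ≈ 141.5 m/s = 141.5 m/s.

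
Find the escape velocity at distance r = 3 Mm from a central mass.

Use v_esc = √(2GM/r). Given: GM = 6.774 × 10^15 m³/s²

Convert to SI: r = 3 Mm = 3e+06 m.
Escape velocity comes from setting total energy to zero: ½v² − GM/r = 0 ⇒ v_esc = √(2GM / r).
v_esc = √(2 · 6.774e+15 / 3e+06) m/s ≈ 6.72e+04 m/s = 67.2 km/s.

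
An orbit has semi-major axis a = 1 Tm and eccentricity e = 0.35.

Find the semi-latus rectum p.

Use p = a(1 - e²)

Convert to SI: a = 1 Tm = 1e+12 m.
p = a (1 − e²).
p = 1e+12 · (1 − (0.35)²) = 1e+12 · 0.8775 ≈ 8.775e+11 m = 877.5 Gm.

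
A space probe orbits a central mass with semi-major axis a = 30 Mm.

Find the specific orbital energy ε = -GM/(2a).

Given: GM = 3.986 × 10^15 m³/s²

Convert to SI: a = 30 Mm = 3e+07 m.
ε = −GM / (2a).
ε = −3.986e+15 / (2 · 3e+07) J/kg ≈ -6.643e+07 J/kg = -66.43 MJ/kg.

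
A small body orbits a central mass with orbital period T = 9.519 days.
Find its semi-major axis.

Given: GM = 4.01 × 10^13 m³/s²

Convert to SI: T = 9.519 days = 822442 s.
Invert Kepler's third law: a = (GM · T² / (4π²))^(1/3).
Substituting T = 822442 s and GM = 4.01e+13 m³/s²:
a = (4.01e+13 · (822442)² / (4π²))^(1/3) m
a ≈ 8.824e+07 m = 8.824 × 10^7 m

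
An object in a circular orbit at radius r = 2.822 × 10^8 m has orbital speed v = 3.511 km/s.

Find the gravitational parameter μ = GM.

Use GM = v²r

Convert to SI: v = 3.511 km/s = 3511 m/s.
For a circular orbit v² = GM/r, so GM = v² · r.
GM = (3511)² · 2.822e+08 m³/s² ≈ 3.479e+15 m³/s² = 3.479 × 10^15 m³/s².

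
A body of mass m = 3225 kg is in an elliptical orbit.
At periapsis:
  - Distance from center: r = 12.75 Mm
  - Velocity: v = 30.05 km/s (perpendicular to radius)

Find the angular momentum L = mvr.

Convert to SI: r = 12.75 Mm = 1.275e+07 m; v = 30.05 km/s = 30050 m/s.
Since v is perpendicular to r, L = m · v · r.
L = 3225 · 30050 · 1.275e+07 kg·m²/s ≈ 1.236e+15 kg·m²/s.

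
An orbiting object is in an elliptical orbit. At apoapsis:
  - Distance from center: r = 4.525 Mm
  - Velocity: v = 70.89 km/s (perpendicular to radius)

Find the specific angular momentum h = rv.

Convert to SI: r = 4.525 Mm = 4.525e+06 m; v = 70.89 km/s = 70890 m/s.
With v perpendicular to r, h = r · v.
h = 4.525e+06 · 70890 m²/s ≈ 3.208e+11 m²/s.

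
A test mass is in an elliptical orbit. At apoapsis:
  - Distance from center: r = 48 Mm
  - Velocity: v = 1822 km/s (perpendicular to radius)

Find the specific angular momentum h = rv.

Convert to SI: r = 48 Mm = 4.8e+07 m; v = 1822 km/s = 1.822e+06 m/s.
With v perpendicular to r, h = r · v.
h = 4.8e+07 · 1.822e+06 m²/s ≈ 8.746e+13 m²/s.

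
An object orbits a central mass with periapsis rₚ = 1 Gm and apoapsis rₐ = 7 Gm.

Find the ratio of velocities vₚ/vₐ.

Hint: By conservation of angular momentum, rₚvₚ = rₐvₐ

Convert to SI: rₚ = 1 Gm = 1e+09 m; rₐ = 7 Gm = 7e+09 m.
Conservation of angular momentum gives rₚvₚ = rₐvₐ, so vₚ/vₐ = rₐ/rₚ.
vₚ/vₐ = 7e+09 / 1e+09 ≈ 7.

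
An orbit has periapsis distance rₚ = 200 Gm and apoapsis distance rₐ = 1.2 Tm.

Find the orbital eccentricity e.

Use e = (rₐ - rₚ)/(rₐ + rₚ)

Convert to SI: rₚ = 200 Gm = 2e+11 m; rₐ = 1.2 Tm = 1.2e+12 m.
e = (rₐ − rₚ) / (rₐ + rₚ).
e = (1.2e+12 − 2e+11) / (1.2e+12 + 2e+11) = 1e+12 / 1.4e+12 ≈ 0.7143.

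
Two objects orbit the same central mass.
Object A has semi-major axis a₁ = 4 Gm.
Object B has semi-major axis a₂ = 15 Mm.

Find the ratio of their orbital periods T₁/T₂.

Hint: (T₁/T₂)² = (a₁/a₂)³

Convert to SI: a₁ = 4 Gm = 4e+09 m; a₂ = 15 Mm = 1.5e+07 m.
From Kepler's third law, (T₁/T₂)² = (a₁/a₂)³, so T₁/T₂ = (a₁/a₂)^(3/2).
a₁/a₂ = 4e+09 / 1.5e+07 = 266.667.
T₁/T₂ = (266.667)^(3/2) ≈ 4355.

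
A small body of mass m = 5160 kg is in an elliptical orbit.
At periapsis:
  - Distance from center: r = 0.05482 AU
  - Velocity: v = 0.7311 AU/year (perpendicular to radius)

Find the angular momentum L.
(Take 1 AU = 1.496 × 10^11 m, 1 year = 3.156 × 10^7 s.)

Convert to SI: r = 0.05482 AU = 8.20107e+09 m; v = 0.7311 AU/year = 3465.54 m/s.
Since v is perpendicular to r, L = m · v · r.
L = 5160 · 3465.54 · 8.20107e+09 kg·m²/s ≈ 1.467e+17 kg·m²/s.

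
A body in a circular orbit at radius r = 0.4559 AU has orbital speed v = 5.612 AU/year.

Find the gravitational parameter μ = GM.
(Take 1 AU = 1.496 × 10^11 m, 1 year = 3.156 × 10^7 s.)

Convert to SI: r = 0.4559 AU = 6.82026e+10 m; v = 5.612 AU/year = 26601.9 m/s.
For a circular orbit v² = GM/r, so GM = v² · r.
GM = (26601.9)² · 6.82026e+10 m³/s² ≈ 4.826e+19 m³/s² = 4.826 × 10^19 m³/s².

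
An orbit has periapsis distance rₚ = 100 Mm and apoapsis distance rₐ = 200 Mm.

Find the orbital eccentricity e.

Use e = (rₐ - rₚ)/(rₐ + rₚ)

Convert to SI: rₚ = 100 Mm = 1e+08 m; rₐ = 200 Mm = 2e+08 m.
e = (rₐ − rₚ) / (rₐ + rₚ).
e = (2e+08 − 1e+08) / (2e+08 + 1e+08) = 1e+08 / 3e+08 ≈ 0.3333.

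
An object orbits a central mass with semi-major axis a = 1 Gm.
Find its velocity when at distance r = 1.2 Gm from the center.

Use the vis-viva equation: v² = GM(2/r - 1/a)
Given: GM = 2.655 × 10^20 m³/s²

Convert to SI: a = 1 Gm = 1e+09 m; r = 1.2 Gm = 1.2e+09 m.
Vis-viva: v = √(GM · (2/r − 1/a)).
2/r − 1/a = 2/1.2e+09 − 1/1e+09 = 6.66667e-10 m⁻¹.
v = √(2.655e+20 · 6.66667e-10) m/s ≈ 4.207e+05 m/s = 420.7 km/s.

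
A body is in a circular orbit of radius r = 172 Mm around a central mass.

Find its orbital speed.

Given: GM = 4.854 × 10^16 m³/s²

Convert to SI: r = 172 Mm = 1.72e+08 m.
For a circular orbit, gravity supplies the centripetal force, so v = √(GM / r).
v = √(4.854e+16 / 1.72e+08) m/s ≈ 1.68e+04 m/s = 16.8 km/s.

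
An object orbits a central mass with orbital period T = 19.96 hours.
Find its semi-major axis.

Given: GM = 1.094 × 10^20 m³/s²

Convert to SI: T = 19.96 hours = 71856 s.
Invert Kepler's third law: a = (GM · T² / (4π²))^(1/3).
Substituting T = 71856 s and GM = 1.094e+20 m³/s²:
a = (1.094e+20 · (71856)² / (4π²))^(1/3) m
a ≈ 2.428e+09 m = 2.428 × 10^9 m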